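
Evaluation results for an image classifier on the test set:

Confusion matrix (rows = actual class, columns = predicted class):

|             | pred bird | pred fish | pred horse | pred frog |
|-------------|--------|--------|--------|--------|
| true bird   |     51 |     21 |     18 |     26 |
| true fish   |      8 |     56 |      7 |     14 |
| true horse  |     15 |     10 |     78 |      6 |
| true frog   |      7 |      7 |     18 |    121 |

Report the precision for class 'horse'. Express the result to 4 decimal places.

One-vs-rest for 'horse': TP = diagonal; FP = other classes predicted 'horse'; FN = 'horse' predicted as other.
precision = TP/(TP+FP).
horse: TP=78, FP=18+7+18=43 → 78/121 = 0.64463

0.6446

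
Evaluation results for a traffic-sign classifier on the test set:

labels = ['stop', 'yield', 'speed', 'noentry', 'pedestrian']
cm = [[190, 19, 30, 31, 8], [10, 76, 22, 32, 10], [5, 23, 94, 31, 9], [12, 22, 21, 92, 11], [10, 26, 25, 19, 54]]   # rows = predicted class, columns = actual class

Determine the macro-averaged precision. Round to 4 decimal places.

Per-class precision (TP/(TP+FP)):
  stop: TP=190, FP=19+30+31+8=88 → 190/278 = 0.68345
  yield: TP=76, FP=10+22+32+10=74 → 76/150 = 0.50667
  speed: TP=94, FP=5+23+31+9=68 → 94/162 = 0.58025
  noentry: TP=92, FP=12+22+21+11=66 → 92/158 = 0.58228
  pedestrian: TP=54, FP=10+26+25+19=80 → 54/134 = 0.40299
Macro-precision = mean = (0.68345 + 0.50667 + 0.58025 + 0.58228 + 0.40299) / 5 = 0.5511

0.5511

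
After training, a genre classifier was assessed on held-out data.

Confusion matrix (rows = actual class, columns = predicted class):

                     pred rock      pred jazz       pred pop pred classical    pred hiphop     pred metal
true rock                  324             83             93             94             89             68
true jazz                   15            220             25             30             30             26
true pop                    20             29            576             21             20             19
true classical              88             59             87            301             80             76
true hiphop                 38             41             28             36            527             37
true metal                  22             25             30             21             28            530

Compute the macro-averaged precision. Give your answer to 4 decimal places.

0.6312

Per-class precision (TP/(TP+FP)):
  rock: TP=324, FP=15+20+88+38+22=183 → 324/507 = 0.63905
  jazz: TP=220, FP=83+29+59+41+25=237 → 220/457 = 0.48140
  pop: TP=576, FP=93+25+87+28+30=263 → 576/839 = 0.68653
  classical: TP=301, FP=94+30+21+36+21=202 → 301/503 = 0.59841
  hiphop: TP=527, FP=89+30+20+80+28=247 → 527/774 = 0.68088
  metal: TP=530, FP=68+26+19+76+37=226 → 530/756 = 0.70106
Macro-precision = mean = (0.63905 + 0.48140 + 0.68653 + 0.59841 + 0.68088 + 0.70106) / 6 = 0.6312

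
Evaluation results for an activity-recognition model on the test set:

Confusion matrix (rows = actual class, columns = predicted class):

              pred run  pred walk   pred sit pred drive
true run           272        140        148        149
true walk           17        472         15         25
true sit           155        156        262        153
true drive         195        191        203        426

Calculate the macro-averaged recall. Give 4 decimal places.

Per-class recall (TP/(TP+FN)):
  run: TP=272, FN=140+148+149=437 → 272/709 = 0.38364
  walk: TP=472, FN=17+15+25=57 → 472/529 = 0.89225
  sit: TP=262, FN=155+156+153=464 → 262/726 = 0.36088
  drive: TP=426, FN=195+191+203=589 → 426/1015 = 0.41970
Macro-recall = mean = (0.38364 + 0.89225 + 0.36088 + 0.41970) / 4 = 0.5141

0.5141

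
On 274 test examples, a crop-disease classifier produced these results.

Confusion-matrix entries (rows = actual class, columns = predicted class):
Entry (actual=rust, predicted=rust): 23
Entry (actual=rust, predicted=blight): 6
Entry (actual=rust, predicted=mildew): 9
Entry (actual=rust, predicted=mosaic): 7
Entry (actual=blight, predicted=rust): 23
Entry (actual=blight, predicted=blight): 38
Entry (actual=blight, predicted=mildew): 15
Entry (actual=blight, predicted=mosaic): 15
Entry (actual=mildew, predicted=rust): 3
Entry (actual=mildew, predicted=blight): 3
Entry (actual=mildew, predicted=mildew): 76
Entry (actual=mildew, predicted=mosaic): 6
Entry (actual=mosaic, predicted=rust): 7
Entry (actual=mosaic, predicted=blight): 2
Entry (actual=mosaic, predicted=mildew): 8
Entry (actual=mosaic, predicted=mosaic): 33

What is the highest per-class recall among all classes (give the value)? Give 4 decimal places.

0.8636

Per-class recall (TP/(TP+FN)):
  rust: TP=23, FN=6+9+7=22 → 23/45 = 0.51111
  blight: TP=38, FN=23+15+15=53 → 38/91 = 0.41758
  mildew: TP=76, FN=3+3+6=12 → 76/88 = 0.86364
  mosaic: TP=33, FN=7+2+8=17 → 33/50 = 0.66000
Highest is class 'mildew' with recall = 0.8636.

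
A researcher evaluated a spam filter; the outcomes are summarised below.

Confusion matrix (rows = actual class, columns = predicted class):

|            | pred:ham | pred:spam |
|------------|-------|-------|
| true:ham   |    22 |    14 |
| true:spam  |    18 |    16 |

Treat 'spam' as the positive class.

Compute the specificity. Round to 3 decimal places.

0.611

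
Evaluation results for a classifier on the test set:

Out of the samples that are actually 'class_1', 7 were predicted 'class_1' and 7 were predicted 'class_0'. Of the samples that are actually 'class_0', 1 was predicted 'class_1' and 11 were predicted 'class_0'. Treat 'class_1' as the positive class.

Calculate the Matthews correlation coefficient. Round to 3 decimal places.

0.450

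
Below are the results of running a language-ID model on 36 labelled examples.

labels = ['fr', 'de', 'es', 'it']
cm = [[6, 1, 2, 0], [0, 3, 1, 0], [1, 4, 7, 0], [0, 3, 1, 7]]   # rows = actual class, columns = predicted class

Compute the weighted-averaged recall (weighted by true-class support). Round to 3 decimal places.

Per-class recall (TP/(TP+FN)):
  fr: TP=6, FN=1+2+0=3 → 6/9 = 0.6667
  de: TP=3, FN=0+1+0=1 → 3/4 = 0.7500
  es: TP=7, FN=1+4+0=5 → 7/12 = 0.5833
  it: TP=7, FN=0+3+1=4 → 7/11 = 0.6364
Weighted-recall = Σ (supportᵢ/N)·recallᵢ with N=36: (9/36)·0.6667 + (4/36)·0.7500 + (12/36)·0.5833 + (11/36)·0.6364 = 0.639

0.639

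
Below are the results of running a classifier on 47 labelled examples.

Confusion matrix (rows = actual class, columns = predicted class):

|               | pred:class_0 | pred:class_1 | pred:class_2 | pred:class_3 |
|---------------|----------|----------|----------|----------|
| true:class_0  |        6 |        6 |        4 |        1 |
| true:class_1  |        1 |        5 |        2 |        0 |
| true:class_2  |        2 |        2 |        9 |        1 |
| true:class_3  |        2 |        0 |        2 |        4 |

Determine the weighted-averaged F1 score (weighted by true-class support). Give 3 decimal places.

0.506

Per-class F1 score (2·TP/(2·TP+FP+FN)):
  class_0: TP=6, FP=1+2+2=5, FN=6+4+1=11 → 12/28 = 0.4286
  class_1: TP=5, FP=6+2+0=8, FN=1+2+0=3 → 10/21 = 0.4762
  class_2: TP=9, FP=4+2+2=8, FN=2+2+1=5 → 18/31 = 0.5806
  class_3: TP=4, FP=1+0+1=2, FN=2+0+2=4 → 8/14 = 0.5714
Weighted-F1 score = Σ (supportᵢ/N)·F1 scoreᵢ with N=47: (17/47)·0.4286 + (8/47)·0.4762 + (14/47)·0.5806 + (8/47)·0.5714 = 0.506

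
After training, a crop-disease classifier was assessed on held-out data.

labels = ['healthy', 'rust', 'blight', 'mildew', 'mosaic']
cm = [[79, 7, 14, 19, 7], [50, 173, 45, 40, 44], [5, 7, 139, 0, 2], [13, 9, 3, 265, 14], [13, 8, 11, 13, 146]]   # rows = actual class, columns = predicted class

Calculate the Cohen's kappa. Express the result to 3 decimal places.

0.635

Observed agreement pₒ = trace/N = 802/1126 = 0.7123
Expected agreement pₑ = Σ (rowᵢ·colᵢ)/N² = (126·160 + 352·204 + 153·212 + 304·337 + 191·213)/1126² = 0.2110
κ = (pₒ − pₑ)/(1 − pₑ) = (0.7123 − 0.2110)/(1 − 0.2110) = 0.635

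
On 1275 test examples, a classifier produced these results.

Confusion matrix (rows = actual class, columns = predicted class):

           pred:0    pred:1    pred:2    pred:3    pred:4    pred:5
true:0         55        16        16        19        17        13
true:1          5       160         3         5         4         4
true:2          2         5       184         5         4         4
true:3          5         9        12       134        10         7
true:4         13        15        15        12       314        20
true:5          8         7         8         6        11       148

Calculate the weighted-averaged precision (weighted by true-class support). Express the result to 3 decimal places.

0.778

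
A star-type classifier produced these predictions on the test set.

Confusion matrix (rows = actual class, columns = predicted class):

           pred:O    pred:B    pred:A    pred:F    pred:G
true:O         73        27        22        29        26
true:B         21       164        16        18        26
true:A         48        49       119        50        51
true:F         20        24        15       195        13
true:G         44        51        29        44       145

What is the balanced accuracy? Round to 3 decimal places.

0.530

Balanced accuracy = mean of per-class recall.
  O: recall = 73/177 = 0.4124
  B: recall = 164/245 = 0.6694
  A: recall = 119/317 = 0.3754
  F: recall = 195/267 = 0.7303
  G: recall = 145/313 = 0.4633
Mean = (0.4124 + 0.6694 + 0.3754 + 0.7303 + 0.4633) / 5 = 0.530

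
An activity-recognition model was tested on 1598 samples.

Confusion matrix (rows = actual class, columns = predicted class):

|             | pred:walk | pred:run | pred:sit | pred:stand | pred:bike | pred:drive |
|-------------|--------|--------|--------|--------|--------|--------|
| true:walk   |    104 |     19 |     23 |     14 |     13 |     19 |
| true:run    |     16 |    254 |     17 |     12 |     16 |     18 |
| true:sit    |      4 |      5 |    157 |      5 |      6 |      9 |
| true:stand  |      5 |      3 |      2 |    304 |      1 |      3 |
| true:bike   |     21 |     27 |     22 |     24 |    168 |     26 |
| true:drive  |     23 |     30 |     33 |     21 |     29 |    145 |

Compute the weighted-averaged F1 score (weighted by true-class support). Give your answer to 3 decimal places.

0.701

Per-class F1 score (2·TP/(2·TP+FP+FN)):
  walk: TP=104, FP=16+4+5+21+23=69, FN=19+23+14+13+19=88 → 208/365 = 0.5699
  run: TP=254, FP=19+5+3+27+30=84, FN=16+17+12+16+18=79 → 508/671 = 0.7571
  sit: TP=157, FP=23+17+2+22+33=97, FN=4+5+5+6+9=29 → 314/440 = 0.7136
  stand: TP=304, FP=14+12+5+24+21=76, FN=5+3+2+1+3=14 → 608/698 = 0.8711
  bike: TP=168, FP=13+16+6+1+29=65, FN=21+27+22+24+26=120 → 336/521 = 0.6449
  drive: TP=145, FP=19+18+9+3+26=75, FN=23+30+33+21+29=136 → 290/501 = 0.5788
Weighted-F1 score = Σ (supportᵢ/N)·F1 scoreᵢ with N=1598: (192/1598)·0.5699 + (333/1598)·0.7571 + (186/1598)·0.7136 + (318/1598)·0.8711 + (288/1598)·0.6449 + (281/1598)·0.5788 = 0.701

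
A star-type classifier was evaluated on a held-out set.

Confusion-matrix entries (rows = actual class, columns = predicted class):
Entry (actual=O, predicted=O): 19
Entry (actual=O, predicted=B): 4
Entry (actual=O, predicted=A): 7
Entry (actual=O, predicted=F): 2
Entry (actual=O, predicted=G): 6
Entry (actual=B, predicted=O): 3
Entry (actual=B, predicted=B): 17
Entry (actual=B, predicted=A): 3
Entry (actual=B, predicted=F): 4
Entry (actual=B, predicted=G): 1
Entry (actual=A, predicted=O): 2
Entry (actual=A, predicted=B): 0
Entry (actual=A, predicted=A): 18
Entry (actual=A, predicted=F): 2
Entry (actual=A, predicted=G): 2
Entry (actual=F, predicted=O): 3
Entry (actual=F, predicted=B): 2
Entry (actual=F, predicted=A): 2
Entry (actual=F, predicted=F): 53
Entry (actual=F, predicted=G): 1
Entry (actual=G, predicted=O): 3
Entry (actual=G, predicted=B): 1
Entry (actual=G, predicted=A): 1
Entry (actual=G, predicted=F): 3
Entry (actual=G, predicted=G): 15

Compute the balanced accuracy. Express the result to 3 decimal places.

0.676

Balanced accuracy = mean of per-class recall.
  O: recall = 19/38 = 0.5000
  B: recall = 17/28 = 0.6071
  A: recall = 18/24 = 0.7500
  F: recall = 53/61 = 0.8689
  G: recall = 15/23 = 0.6522
Mean = (0.5000 + 0.6071 + 0.7500 + 0.8689 + 0.6522) / 5 = 0.676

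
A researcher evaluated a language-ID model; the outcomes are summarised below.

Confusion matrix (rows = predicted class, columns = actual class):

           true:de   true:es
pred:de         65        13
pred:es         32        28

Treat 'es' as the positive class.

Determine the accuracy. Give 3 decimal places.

0.674

Accuracy = (TP+TN)/N = (28+65)/138 = 0.674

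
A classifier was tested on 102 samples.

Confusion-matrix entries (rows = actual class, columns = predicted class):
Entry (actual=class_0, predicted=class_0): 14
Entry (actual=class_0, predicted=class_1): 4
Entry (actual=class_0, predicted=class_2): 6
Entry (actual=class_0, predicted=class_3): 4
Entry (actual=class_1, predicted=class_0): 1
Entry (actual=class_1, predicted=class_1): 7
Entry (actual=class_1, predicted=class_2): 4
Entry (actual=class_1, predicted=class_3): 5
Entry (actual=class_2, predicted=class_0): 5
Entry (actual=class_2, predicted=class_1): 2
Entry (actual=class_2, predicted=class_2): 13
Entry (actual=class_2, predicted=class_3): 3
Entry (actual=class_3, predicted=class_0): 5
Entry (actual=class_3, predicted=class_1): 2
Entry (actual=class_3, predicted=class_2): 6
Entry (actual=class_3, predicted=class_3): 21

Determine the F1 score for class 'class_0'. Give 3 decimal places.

F1 score = 2·TP/(2·TP+FP+FN).
class_0: TP=14, FP=1+5+5=11, FN=4+6+4=14 → 28/53 = 0.5283

0.528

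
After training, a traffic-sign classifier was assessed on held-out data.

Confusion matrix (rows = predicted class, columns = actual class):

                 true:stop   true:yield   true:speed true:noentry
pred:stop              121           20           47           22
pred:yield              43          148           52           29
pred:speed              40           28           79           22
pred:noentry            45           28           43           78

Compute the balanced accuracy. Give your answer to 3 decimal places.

0.505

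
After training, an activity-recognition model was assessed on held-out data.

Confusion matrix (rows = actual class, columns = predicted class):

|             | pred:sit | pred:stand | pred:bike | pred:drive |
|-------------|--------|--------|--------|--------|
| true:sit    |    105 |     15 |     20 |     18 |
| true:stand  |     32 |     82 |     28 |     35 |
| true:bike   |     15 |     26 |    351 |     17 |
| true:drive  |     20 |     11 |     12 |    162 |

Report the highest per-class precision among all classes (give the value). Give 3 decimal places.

0.854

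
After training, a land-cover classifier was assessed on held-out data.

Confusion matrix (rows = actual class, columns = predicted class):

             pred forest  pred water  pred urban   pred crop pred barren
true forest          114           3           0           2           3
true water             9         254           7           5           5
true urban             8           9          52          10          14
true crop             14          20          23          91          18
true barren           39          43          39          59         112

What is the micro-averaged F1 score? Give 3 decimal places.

0.654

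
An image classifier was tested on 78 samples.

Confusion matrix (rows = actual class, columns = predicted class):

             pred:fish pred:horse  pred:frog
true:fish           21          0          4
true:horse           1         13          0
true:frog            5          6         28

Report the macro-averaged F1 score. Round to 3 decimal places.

0.795

Per-class F1 score (2·TP/(2·TP+FP+FN)):
  fish: TP=21, FP=1+5=6, FN=0+4=4 → 42/52 = 0.8077
  horse: TP=13, FP=0+6=6, FN=1+0=1 → 26/33 = 0.7879
  frog: TP=28, FP=4+0=4, FN=5+6=11 → 56/71 = 0.7887
Macro-F1 score = mean = (0.8077 + 0.7879 + 0.7887) / 3 = 0.795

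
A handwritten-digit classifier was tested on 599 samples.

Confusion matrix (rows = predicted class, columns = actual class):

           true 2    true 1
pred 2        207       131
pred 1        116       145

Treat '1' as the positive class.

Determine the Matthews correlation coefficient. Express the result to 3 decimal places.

0.167

MCC = (TP·TN − FP·FN) / √((TP+FP)(TP+FN)(TN+FP)(TN+FN))
Numerator = 145·207 − 116·131 = 14819
Denominator = √(261·276·323·338) = √7864458264 = 88681.7809
MCC = 14819 / 88681.7809 = 0.167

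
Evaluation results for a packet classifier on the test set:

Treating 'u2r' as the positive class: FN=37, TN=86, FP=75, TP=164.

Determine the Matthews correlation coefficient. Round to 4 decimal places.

0.3673

MCC = (TP·TN − FP·FN) / √((TP+FP)(TP+FN)(TN+FP)(TN+FN))
Numerator = 164·86 − 75·37 = 11329
Denominator = √(239·201·161·123) = √951316317 = 30843.4161
MCC = 11329 / 30843.4161 = 0.3673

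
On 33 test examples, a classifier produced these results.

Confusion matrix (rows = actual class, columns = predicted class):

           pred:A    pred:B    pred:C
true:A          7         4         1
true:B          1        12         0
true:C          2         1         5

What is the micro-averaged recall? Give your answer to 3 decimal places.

0.727

Micro-averaging pools counts across classes: ΣTP=24, ΣFP=9, ΣFN=9.
Micro-recall = TP/(TP+FN) on pooled counts = 0.727 (equals overall accuracy in single-label multiclass).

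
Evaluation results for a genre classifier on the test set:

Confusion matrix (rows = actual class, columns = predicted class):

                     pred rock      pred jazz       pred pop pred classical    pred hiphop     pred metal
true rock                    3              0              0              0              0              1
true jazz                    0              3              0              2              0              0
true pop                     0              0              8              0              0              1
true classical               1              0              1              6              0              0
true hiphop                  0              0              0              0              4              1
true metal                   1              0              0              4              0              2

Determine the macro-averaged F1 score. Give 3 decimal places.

Per-class F1 score (2·TP/(2·TP+FP+FN)):
  rock: TP=3, FP=0+0+1+0+1=2, FN=0+0+0+0+1=1 → 6/9 = 0.6667
  jazz: TP=3, FP=0+0+0+0+0=0, FN=0+0+2+0+0=2 → 6/8 = 0.7500
  pop: TP=8, FP=0+0+1+0+0=1, FN=0+0+0+0+1=1 → 16/18 = 0.8889
  classical: TP=6, FP=0+2+0+0+4=6, FN=1+0+1+0+0=2 → 12/20 = 0.6000
  hiphop: TP=4, FP=0+0+0+0+0=0, FN=0+0+0+0+1=1 → 8/9 = 0.8889
  metal: TP=2, FP=1+0+1+0+1=3, FN=1+0+0+4+0=5 → 4/12 = 0.3333
Macro-F1 score = mean = (0.6667 + 0.7500 + 0.8889 + 0.6000 + 0.8889 + 0.3333) / 6 = 0.688

0.688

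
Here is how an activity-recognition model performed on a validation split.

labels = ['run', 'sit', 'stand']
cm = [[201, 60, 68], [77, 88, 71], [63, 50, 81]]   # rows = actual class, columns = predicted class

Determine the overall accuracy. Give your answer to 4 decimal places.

Accuracy = trace / total = (201+88+81=370) / 759 = 370/759 = 0.4875

0.4875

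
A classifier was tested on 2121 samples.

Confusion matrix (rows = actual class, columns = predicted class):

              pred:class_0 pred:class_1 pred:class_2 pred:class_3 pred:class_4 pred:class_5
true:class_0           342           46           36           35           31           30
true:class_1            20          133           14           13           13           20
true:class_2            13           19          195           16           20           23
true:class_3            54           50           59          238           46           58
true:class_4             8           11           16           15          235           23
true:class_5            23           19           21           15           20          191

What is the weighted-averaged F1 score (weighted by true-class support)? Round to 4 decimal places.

Per-class F1 score (2·TP/(2·TP+FP+FN)):
  class_0: TP=342, FP=20+13+54+8+23=118, FN=46+36+35+31+30=178 → 684/980 = 0.69796
  class_1: TP=133, FP=46+19+50+11+19=145, FN=20+14+13+13+20=80 → 266/491 = 0.54175
  class_2: TP=195, FP=36+14+59+16+21=146, FN=13+19+16+20+23=91 → 390/627 = 0.62201
  class_3: TP=238, FP=35+13+16+15+15=94, FN=54+50+59+46+58=267 → 476/837 = 0.56870
  class_4: TP=235, FP=31+13+20+46+20=130, FN=8+11+16+15+23=73 → 470/673 = 0.69837
  class_5: TP=191, FP=30+20+23+58+23=154, FN=23+19+21+15+20=98 → 382/634 = 0.60252
Weighted-F1 score = Σ (supportᵢ/N)·F1 scoreᵢ with N=2121: (520/2121)·0.69796 + (213/2121)·0.54175 + (286/2121)·0.62201 + (505/2121)·0.56870 + (308/2121)·0.69837 + (289/2121)·0.60252 = 0.6283

0.6283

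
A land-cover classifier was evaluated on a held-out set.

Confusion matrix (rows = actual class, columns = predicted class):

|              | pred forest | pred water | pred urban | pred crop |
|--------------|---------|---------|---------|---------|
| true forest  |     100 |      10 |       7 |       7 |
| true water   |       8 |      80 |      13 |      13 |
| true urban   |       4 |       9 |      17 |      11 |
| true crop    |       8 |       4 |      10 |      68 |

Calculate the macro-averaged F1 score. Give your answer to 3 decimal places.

0.666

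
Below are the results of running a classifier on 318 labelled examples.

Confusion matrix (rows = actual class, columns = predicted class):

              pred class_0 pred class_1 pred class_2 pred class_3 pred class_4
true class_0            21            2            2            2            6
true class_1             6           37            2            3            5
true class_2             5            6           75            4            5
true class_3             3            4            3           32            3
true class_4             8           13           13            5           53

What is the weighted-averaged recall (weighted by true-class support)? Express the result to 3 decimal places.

0.686

Per-class recall (TP/(TP+FN)):
  class_0: TP=21, FN=2+2+2+6=12 → 21/33 = 0.6364
  class_1: TP=37, FN=6+2+3+5=16 → 37/53 = 0.6981
  class_2: TP=75, FN=5+6+4+5=20 → 75/95 = 0.7895
  class_3: TP=32, FN=3+4+3+3=13 → 32/45 = 0.7111
  class_4: TP=53, FN=8+13+13+5=39 → 53/92 = 0.5761
Weighted-recall = Σ (supportᵢ/N)·recallᵢ with N=318: (33/318)·0.6364 + (53/318)·0.6981 + (95/318)·0.7895 + (45/318)·0.7111 + (92/318)·0.5761 = 0.686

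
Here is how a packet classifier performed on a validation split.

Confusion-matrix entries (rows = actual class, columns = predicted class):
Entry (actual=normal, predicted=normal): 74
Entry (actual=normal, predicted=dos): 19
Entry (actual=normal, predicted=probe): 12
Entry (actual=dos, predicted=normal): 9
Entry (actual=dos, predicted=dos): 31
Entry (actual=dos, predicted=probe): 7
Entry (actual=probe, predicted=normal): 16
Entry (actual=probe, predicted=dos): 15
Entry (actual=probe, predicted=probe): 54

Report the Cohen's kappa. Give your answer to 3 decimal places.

Observed agreement pₒ = trace/N = 159/237 = 0.6709
Expected agreement pₑ = Σ (rowᵢ·colᵢ)/N² = (105·99 + 47·65 + 85·73)/237² = 0.3499
κ = (pₒ − pₑ)/(1 − pₑ) = (0.6709 − 0.3499)/(1 − 0.3499) = 0.494

0.494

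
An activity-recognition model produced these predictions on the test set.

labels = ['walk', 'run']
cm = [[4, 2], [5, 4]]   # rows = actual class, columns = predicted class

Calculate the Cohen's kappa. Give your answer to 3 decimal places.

0.103

Observed agreement pₒ = trace/N = 8/15 = 0.5333
Expected agreement pₑ = Σ (rowᵢ·colᵢ)/N² = (6·9 + 9·6)/15² = 0.4800
κ = (pₒ − pₑ)/(1 − pₑ) = (0.5333 − 0.4800)/(1 − 0.4800) = 0.103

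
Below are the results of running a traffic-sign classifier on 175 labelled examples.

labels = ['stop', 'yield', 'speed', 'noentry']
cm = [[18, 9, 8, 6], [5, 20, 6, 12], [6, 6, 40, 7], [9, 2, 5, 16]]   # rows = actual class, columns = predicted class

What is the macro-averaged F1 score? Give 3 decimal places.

Per-class F1 score (2·TP/(2·TP+FP+FN)):
  stop: TP=18, FP=5+6+9=20, FN=9+8+6=23 → 36/79 = 0.4557
  yield: TP=20, FP=9+6+2=17, FN=5+6+12=23 → 40/80 = 0.5000
  speed: TP=40, FP=8+6+5=19, FN=6+6+7=19 → 80/118 = 0.6780
  noentry: TP=16, FP=6+12+7=25, FN=9+2+5=16 → 32/73 = 0.4384
Macro-F1 score = mean = (0.4557 + 0.5000 + 0.6780 + 0.4384) / 4 = 0.518

0.518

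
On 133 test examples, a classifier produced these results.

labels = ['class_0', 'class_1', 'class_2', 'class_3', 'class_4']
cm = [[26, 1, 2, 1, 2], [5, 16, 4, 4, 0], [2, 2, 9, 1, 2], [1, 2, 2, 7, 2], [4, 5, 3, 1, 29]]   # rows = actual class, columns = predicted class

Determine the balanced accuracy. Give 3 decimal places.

Balanced accuracy = mean of per-class recall.
  class_0: recall = 26/32 = 0.8125
  class_1: recall = 16/29 = 0.5517
  class_2: recall = 9/16 = 0.5625
  class_3: recall = 7/14 = 0.5000
  class_4: recall = 29/42 = 0.6905
Mean = (0.8125 + 0.5517 + 0.5625 + 0.5000 + 0.6905) / 5 = 0.623

0.623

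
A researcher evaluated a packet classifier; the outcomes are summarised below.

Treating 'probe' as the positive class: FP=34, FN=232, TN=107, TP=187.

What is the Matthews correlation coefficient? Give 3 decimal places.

MCC = (TP·TN − FP·FN) / √((TP+FP)(TP+FN)(TN+FP)(TN+FN))
Numerator = 187·107 − 34·232 = 12121
Denominator = √(221·419·141·339) = √4426139601 = 66529.2387
MCC = 12121 / 66529.2387 = 0.182

0.182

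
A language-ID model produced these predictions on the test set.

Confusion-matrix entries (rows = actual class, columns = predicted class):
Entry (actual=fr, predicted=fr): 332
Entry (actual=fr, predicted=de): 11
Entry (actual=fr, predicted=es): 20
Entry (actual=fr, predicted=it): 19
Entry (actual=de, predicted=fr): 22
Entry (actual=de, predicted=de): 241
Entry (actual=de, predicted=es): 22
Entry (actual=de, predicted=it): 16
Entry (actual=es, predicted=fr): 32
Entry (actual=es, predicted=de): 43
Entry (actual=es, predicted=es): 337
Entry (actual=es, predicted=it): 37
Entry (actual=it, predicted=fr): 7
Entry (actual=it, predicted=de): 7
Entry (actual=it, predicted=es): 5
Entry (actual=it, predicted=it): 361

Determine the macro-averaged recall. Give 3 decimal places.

Per-class recall (TP/(TP+FN)):
  fr: TP=332, FN=11+20+19=50 → 332/382 = 0.8691
  de: TP=241, FN=22+22+16=60 → 241/301 = 0.8007
  es: TP=337, FN=32+43+37=112 → 337/449 = 0.7506
  it: TP=361, FN=7+7+5=19 → 361/380 = 0.9500
Macro-recall = mean = (0.8691 + 0.8007 + 0.7506 + 0.9500) / 4 = 0.843

0.843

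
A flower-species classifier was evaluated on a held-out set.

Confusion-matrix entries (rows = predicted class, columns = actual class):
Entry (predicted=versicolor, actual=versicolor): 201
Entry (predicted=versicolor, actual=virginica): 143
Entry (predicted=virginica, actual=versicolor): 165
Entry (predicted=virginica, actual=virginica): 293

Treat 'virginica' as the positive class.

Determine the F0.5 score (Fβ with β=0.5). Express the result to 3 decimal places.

Fβ = (1+β²)·TP / ((1+β²)·TP + β²·FN + FP), with β²=1/4
= 1.25·293 / (1.25·293 + 0.25·143 + 165) = 0.646

0.646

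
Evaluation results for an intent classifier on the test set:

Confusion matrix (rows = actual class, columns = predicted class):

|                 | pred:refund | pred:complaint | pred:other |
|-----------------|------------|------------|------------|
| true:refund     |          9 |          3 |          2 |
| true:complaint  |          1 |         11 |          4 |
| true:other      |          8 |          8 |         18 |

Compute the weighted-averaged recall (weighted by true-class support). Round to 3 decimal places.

0.594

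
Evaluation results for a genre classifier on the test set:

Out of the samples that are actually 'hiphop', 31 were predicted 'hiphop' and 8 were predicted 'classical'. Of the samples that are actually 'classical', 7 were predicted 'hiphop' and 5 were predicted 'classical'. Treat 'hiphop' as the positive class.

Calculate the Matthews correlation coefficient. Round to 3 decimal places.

0.206

MCC = (TP·TN − FP·FN) / √((TP+FP)(TP+FN)(TN+FP)(TN+FN))
Numerator = 31·5 − 7·8 = 99
Denominator = √(38·39·12·13) = √231192 = 480.8243
MCC = 99 / 480.8243 = 0.206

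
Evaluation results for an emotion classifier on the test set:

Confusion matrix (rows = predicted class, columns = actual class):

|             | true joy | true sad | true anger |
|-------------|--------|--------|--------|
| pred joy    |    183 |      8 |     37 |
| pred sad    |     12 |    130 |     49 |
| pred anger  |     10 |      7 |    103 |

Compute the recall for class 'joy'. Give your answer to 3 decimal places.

0.893

One-vs-rest for 'joy': TP = diagonal; FP = other classes predicted 'joy'; FN = 'joy' predicted as other.
recall = TP/(TP+FN).
joy: TP=183, FN=12+10=22 → 183/205 = 0.8927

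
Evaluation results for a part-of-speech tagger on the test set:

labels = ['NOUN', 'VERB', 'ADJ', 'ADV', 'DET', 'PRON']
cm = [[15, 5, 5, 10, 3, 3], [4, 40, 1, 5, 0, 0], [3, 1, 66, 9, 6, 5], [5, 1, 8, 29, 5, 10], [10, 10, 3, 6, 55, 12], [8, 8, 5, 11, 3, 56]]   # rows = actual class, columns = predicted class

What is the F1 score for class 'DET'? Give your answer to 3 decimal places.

F1 score = 2·TP/(2·TP+FP+FN).
DET: TP=55, FP=3+0+6+5+3=17, FN=10+10+3+6+12=41 → 110/168 = 0.6548

0.655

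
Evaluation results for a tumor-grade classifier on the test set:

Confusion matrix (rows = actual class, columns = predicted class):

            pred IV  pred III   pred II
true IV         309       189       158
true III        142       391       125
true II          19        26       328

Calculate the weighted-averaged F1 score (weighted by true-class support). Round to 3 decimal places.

0.602

Per-class F1 score (2·TP/(2·TP+FP+FN)):
  IV: TP=309, FP=142+19=161, FN=189+158=347 → 618/1126 = 0.5488
  III: TP=391, FP=189+26=215, FN=142+125=267 → 782/1264 = 0.6187
  II: TP=328, FP=158+125=283, FN=19+26=45 → 656/984 = 0.6667
Weighted-F1 score = Σ (supportᵢ/N)·F1 scoreᵢ with N=1687: (656/1687)·0.5488 + (658/1687)·0.6187 + (373/1687)·0.6667 = 0.602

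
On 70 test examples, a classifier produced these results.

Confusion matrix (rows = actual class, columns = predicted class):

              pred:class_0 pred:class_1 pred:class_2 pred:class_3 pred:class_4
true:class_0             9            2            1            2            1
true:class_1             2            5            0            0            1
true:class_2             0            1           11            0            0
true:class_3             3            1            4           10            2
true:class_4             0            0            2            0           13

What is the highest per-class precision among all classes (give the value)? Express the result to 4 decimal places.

0.8333

Per-class precision (TP/(TP+FP)):
  class_0: TP=9, FP=2+0+3+0=5 → 9/14 = 0.64286
  class_1: TP=5, FP=2+1+1+0=4 → 5/9 = 0.55556
  class_2: TP=11, FP=1+0+4+2=7 → 11/18 = 0.61111
  class_3: TP=10, FP=2+0+0+0=2 → 10/12 = 0.83333
  class_4: TP=13, FP=1+1+0+2=4 → 13/17 = 0.76471
Highest is class 'class_3' with precision = 0.8333.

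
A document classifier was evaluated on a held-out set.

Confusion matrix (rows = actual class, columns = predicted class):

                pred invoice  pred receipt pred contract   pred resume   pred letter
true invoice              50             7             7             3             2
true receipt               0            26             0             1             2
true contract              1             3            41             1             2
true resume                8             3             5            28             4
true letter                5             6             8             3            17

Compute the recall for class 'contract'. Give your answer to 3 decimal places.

0.854

Take TP from the diagonal, FP from the rest of the 'contract' prediction marginal, FN from the rest of the 'contract' actual marginal.
recall = TP/(TP+FN).
contract: TP=41, FN=1+3+1+2=7 → 41/48 = 0.8542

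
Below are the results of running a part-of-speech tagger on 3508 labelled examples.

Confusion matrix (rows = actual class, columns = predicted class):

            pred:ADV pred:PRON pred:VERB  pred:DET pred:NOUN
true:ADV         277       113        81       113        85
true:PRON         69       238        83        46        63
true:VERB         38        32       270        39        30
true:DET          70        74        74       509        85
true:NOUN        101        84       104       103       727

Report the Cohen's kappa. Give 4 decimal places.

Observed agreement pₒ = trace/N = 2021/3508 = 0.57611
Expected agreement pₑ = Σ (rowᵢ·colᵢ)/N² = (669·555 + 499·541 + 409·612 + 812·810 + 1119·990)/3508² = 0.21592
κ = (pₒ − pₑ)/(1 − pₑ) = (0.57611 − 0.21592)/(1 − 0.21592) = 0.4594

0.4594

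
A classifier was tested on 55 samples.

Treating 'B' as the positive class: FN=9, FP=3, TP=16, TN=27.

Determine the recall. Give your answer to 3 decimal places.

Recall = TP/(TP+FN) = 16/(16+9) = 16/25 = 0.640

0.640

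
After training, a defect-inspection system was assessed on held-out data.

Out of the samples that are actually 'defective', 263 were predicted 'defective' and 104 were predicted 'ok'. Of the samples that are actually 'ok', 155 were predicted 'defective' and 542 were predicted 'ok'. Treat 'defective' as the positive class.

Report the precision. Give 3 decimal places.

Precision = TP/(TP+FP) = 263/(263+155) = 263/418 = 0.629

0.629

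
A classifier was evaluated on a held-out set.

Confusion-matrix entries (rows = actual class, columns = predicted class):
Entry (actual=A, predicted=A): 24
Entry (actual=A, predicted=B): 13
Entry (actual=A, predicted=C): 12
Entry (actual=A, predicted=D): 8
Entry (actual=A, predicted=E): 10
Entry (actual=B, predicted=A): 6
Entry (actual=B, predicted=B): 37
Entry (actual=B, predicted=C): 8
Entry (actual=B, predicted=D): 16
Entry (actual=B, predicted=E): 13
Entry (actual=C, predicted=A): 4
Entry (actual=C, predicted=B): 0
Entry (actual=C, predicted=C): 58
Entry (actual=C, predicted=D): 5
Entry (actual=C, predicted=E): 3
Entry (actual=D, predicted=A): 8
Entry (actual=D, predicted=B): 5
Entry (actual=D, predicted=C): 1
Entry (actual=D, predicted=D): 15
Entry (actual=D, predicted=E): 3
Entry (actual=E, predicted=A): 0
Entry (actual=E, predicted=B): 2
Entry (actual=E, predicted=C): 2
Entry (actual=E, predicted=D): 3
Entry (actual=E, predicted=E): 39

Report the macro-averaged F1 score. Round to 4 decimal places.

0.5625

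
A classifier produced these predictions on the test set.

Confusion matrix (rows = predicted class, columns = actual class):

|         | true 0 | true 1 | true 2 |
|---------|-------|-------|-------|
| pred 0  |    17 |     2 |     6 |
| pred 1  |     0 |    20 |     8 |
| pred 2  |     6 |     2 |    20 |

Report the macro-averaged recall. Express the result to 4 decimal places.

Per-class recall (TP/(TP+FN)):
  0: TP=17, FN=0+6=6 → 17/23 = 0.73913
  1: TP=20, FN=2+2=4 → 20/24 = 0.83333
  2: TP=20, FN=6+8=14 → 20/34 = 0.58824
Macro-recall = mean = (0.73913 + 0.83333 + 0.58824) / 3 = 0.7202

0.7202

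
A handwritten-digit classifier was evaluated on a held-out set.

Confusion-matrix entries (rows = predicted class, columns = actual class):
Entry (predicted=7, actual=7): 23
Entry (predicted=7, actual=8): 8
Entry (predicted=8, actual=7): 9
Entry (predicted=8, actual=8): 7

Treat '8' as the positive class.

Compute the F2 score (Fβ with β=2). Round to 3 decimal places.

0.461

Fβ = (1+β²)·TP / ((1+β²)·TP + β²·FN + FP), with β²=4
= 5·7 / (5·7 + 4·8 + 9) = 0.461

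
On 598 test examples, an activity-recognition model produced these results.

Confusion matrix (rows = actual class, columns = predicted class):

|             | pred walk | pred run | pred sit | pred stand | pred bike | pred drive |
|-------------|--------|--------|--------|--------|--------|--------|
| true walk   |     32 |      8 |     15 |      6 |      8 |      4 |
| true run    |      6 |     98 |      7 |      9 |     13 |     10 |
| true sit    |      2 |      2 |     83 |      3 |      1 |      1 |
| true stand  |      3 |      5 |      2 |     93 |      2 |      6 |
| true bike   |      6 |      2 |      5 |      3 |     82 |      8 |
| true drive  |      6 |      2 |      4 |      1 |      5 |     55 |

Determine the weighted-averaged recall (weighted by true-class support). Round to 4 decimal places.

0.7408

Per-class recall (TP/(TP+FN)):
  walk: TP=32, FN=8+15+6+8+4=41 → 32/73 = 0.43836
  run: TP=98, FN=6+7+9+13+10=45 → 98/143 = 0.68531
  sit: TP=83, FN=2+2+3+1+1=9 → 83/92 = 0.90217
  stand: TP=93, FN=3+5+2+2+6=18 → 93/111 = 0.83784
  bike: TP=82, FN=6+2+5+3+8=24 → 82/106 = 0.77358
  drive: TP=55, FN=6+2+4+1+5=18 → 55/73 = 0.75342
Weighted-recall = Σ (supportᵢ/N)·recallᵢ with N=598: (73/598)·0.43836 + (143/598)·0.68531 + (92/598)·0.90217 + (111/598)·0.83784 + (106/598)·0.77358 + (73/598)·0.75342 = 0.7408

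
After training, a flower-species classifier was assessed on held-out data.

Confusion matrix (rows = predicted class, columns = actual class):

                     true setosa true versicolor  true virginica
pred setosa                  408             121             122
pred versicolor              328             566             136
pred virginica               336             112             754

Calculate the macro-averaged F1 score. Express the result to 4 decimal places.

0.5912

Per-class F1 score (2·TP/(2·TP+FP+FN)):
  setosa: TP=408, FP=121+122=243, FN=328+336=664 → 816/1723 = 0.47359
  versicolor: TP=566, FP=328+136=464, FN=121+112=233 → 1132/1829 = 0.61892
  virginica: TP=754, FP=336+112=448, FN=122+136=258 → 1508/2214 = 0.68112
Macro-F1 score = mean = (0.47359 + 0.61892 + 0.68112) / 3 = 0.5912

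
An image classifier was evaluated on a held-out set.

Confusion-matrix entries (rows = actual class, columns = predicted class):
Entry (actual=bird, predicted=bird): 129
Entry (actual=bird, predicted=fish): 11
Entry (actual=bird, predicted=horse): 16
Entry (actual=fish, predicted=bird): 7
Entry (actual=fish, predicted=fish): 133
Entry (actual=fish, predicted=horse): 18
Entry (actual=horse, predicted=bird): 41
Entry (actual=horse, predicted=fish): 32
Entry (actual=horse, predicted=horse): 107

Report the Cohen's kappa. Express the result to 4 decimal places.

0.6217

Observed agreement pₒ = trace/N = 369/494 = 0.74696
Expected agreement pₑ = Σ (rowᵢ·colᵢ)/N² = (156·177 + 158·176 + 180·141)/494² = 0.33110
κ = (pₒ − pₑ)/(1 − pₑ) = (0.74696 − 0.33110)/(1 − 0.33110) = 0.6217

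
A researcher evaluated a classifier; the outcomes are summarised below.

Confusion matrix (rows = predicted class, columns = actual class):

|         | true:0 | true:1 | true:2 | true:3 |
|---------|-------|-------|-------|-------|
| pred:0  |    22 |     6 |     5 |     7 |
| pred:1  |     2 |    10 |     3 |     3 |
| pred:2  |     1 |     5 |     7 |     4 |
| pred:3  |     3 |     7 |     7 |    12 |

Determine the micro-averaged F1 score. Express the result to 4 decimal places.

0.4904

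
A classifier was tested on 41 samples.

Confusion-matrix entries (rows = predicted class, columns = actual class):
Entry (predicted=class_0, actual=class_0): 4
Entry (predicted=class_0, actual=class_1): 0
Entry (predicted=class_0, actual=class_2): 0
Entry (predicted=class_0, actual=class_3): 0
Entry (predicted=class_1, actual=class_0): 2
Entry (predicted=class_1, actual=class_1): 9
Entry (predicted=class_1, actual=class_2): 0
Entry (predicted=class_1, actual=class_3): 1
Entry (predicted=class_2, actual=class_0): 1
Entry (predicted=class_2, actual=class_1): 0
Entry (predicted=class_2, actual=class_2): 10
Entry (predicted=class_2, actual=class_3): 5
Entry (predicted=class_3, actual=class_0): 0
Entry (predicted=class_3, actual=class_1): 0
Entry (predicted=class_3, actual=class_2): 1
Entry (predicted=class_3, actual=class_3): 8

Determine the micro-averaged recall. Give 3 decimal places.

Micro-averaging pools counts across classes: ΣTP=31, ΣFP=10, ΣFN=10.
Micro-recall = TP/(TP+FN) on pooled counts = 0.756 (equals overall accuracy in single-label multiclass).

0.756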